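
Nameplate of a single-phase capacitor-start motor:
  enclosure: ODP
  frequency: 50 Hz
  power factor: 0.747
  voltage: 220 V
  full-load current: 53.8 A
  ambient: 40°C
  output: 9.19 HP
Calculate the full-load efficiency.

77.5 %

P_out = 9.19 × 746 = 6856 W
P_in = V·I·cosφ = 220 × 53.8 × 0.747 = 8841 W
η = P_out / P_in = 6856 / 8841 = 0.775 = 77.5%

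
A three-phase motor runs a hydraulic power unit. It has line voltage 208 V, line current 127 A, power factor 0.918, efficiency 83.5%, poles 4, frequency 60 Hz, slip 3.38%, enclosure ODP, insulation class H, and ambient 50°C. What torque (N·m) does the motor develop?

P_in = √3·V·I·cosφ = 1.732 × 208 × 127 × 0.918 = 42001 W
P_out = η·P_in = 0.835 × 42001 = 35071 W
n_s = 120×60/4 = 1800 rpm; n = 1800×(1−0.0338) = 1739 rpm
ω = 2π×1739/60 = 182.1 rad/s
τ = P_out/ω = 35071/182.1 = 193 N·m

193 N·m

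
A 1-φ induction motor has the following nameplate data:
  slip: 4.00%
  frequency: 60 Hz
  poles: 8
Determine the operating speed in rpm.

n_s = 120f/p = 120×60/8 = 900 rpm
n = n_s(1 − s) = 900 × (1 − 0.04) = 864 rpm

864 rpm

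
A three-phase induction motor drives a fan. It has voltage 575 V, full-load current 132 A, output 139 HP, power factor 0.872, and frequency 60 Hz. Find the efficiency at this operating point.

P_out = 139 × 746 = 103694 W
P_in = √3·V_L·I_L·cosφ = 1.732 × 575 × 132 × 0.872 = 114632 W
η = P_out / P_in = 103694 / 114632 = 0.905 = 90.5%

90.5 %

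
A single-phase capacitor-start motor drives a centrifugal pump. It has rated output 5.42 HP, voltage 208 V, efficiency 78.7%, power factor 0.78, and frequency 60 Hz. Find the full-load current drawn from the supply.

P_out = 5.42 × 746 = 4043 W
P_in = P_out / η = 4043 / 0.787 = 5137 W
I = P_in / (V·cosφ) = 5137 / (208 × 0.78) = 31.7 A

31.7 A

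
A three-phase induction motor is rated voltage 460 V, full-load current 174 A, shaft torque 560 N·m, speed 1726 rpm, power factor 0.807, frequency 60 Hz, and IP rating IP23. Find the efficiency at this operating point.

90.5 %

ω = 2π × 1726/60 = 180.7 rad/s; P_out = τω = 560 × 180.7 = 101192 W
P_in = √3·V_L·I_L·cosφ = 1.732 × 460 × 174 × 0.807 = 111874 W
η = P_out / P_in = 101192 / 111874 = 0.905 = 90.5%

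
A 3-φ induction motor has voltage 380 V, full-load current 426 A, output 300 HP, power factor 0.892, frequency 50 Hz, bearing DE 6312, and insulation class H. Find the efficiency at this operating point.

89.5 %

P_out = 300 × 746 = 223800 W
P_in = √3·V_L·I_L·cosφ = 1.732 × 380 × 426 × 0.892 = 250096 W
η = P_out / P_in = 223800 / 250096 = 0.895 = 89.5%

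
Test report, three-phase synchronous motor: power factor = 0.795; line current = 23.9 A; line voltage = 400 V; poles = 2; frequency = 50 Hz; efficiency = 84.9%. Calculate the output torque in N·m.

35.6 N·m

P_in = √3·V·I·cosφ = 1.732 × 400 × 23.9 × 0.795 = 13164 W
P_out = η·P_in = 0.849 × 13164 = 11176 W
n = n_s = 120×50/2 = 3000 rpm (synchronous)
ω = 2π×3000/60 = 314.2 rad/s
τ = P_out/ω = 11176/314.2 = 35.6 N·m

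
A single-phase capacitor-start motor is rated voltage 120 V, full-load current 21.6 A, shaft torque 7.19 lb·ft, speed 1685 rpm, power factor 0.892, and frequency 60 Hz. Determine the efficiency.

τ = 7.19 lb·ft × 1.356 = 9.75 N·m
ω = 2π × 1685/60 = 176.5 rad/s; P_out = τω = 9.75 × 176.5 = 1721 W
P_in = V·I·cosφ = 120 × 21.6 × 0.892 = 2312 W
η = P_out / P_in = 1721 / 2312 = 0.744 = 74.4%

74.4 %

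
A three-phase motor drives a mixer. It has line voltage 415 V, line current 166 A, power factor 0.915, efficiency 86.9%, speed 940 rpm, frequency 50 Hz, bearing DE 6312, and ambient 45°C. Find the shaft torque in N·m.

P_in = √3·V·I·cosφ = 1.732 × 415 × 166 × 0.915 = 109175 W
P_out = η·P_in = 0.869 × 109175 = 94873 W
n = 940 rpm
ω = 2π×940/60 = 98.44 rad/s
τ = P_out/ω = 94873/98.44 = 964 N·m

964 N·m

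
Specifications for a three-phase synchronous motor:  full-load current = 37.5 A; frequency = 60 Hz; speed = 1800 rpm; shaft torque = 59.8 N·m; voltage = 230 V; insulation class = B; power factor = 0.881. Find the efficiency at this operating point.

85.6 %

ω = 2π × 1800/60 = 188.5 rad/s; P_out = τω = 59.8 × 188.5 = 11272 W
P_in = √3·V_L·I_L·cosφ = 1.732 × 230 × 37.5 × 0.881 = 13161 W
η = P_out / P_in = 11272 / 13161 = 0.856 = 85.6%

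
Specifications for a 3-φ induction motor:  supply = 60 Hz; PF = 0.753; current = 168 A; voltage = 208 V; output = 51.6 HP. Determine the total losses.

7.08 kW

P_in = √3·V·I·cosφ = 1.732×208×168×0.753 = 45574 W
P_out = 51.6×746 = 38494 W
Losses = P_in − P_out = 45574 − 38494 = 7080 W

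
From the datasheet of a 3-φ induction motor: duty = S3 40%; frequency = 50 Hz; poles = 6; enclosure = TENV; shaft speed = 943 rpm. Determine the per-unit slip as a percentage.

n_s = 120f/p = 120×50/6 = 1000 rpm
s = (n_s − n)/n_s = (1000 − 943)/1000 = 0.0570

5.7 %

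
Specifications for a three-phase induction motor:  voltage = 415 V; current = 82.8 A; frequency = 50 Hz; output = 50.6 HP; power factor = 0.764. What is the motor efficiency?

83.0 %

P_out = 50.6 × 746 = 37748 W
P_in = √3·V_L·I_L·cosφ = 1.732 × 415 × 82.8 × 0.764 = 45469 W
η = P_out / P_in = 37748 / 45469 = 0.830 = 83.0%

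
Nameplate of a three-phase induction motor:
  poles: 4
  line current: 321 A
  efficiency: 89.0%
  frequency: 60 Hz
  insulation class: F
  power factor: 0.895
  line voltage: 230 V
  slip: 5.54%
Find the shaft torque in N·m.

P_in = √3·V·I·cosφ = 1.732 × 230 × 321 × 0.895 = 114447 W
P_out = η·P_in = 0.89 × 114447 = 101858 W
n_s = 120×60/4 = 1800 rpm; n = 1800×(1−0.0554) = 1700 rpm
ω = 2π×1700/60 = 178 rad/s
τ = P_out/ω = 101858/178 = 572 N·m

572 N·m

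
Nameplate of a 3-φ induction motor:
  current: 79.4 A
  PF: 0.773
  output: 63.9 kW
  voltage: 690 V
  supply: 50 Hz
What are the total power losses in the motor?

9450 W

P_in = √3·V·I·cosφ = 1.732×690×79.4×0.773 = 73349 W
P_out = 63900 W
Losses = P_in − P_out = 73349 − 63900 = 9449 W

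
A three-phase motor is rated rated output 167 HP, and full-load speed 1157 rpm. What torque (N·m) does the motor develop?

P_out = 167 × 746 = 124582 W
ω = 2π × 1157/60 = 121.2 rad/s
τ = P_out/ω = 124582/121.2 = 1030 N·m

1030 N·m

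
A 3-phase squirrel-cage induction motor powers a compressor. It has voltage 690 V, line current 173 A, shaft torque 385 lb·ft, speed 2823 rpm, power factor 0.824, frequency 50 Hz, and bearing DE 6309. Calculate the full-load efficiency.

τ = 385 lb·ft × 1.356 = 522.1 N·m
ω = 2π × 2823/60 = 295.6 rad/s; P_out = τω = 522.1 × 295.6 = 154333 W
P_in = √3·V_L·I_L·cosφ = 1.732 × 690 × 173 × 0.824 = 170361 W
η = P_out / P_in = 154333 / 170361 = 0.906 = 90.6%

90.6 %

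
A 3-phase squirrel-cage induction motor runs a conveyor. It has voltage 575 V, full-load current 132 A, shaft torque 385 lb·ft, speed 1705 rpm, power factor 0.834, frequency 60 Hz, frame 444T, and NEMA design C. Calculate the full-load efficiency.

85.0 %

τ = 385 lb·ft × 1.356 = 522.1 N·m
ω = 2π × 1705/60 = 178.5 rad/s; P_out = τω = 522.1 × 178.5 = 93195 W
P_in = √3·V_L·I_L·cosφ = 1.732 × 575 × 132 × 0.834 = 109637 W
η = P_out / P_in = 93195 / 109637 = 0.850 = 85.0%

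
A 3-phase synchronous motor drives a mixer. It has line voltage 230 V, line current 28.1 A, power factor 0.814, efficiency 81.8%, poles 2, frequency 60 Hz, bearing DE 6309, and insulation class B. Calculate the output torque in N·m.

P_in = √3·V·I·cosφ = 1.732 × 230 × 28.1 × 0.814 = 9112 W
P_out = η·P_in = 0.818 × 9112 = 7454 W
n = n_s = 120×60/2 = 3600 rpm (synchronous)
ω = 2π×3600/60 = 377 rad/s
τ = P_out/ω = 7454/377 = 19.8 N·m

19.8 N·m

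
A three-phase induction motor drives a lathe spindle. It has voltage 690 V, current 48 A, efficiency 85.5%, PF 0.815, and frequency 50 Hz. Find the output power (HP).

53.6 HP

P_in = √3·V·I·cosφ = 1.732 × 690 × 48 × 0.815 = 46752 W
P_out = η·P_in = 0.855 × 46752 = 39973 W
= 39973/746 = 53.6 HP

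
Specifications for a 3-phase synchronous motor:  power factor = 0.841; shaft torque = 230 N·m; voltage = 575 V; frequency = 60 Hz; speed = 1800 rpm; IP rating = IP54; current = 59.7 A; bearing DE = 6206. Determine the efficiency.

ω = 2π × 1800/60 = 188.5 rad/s; P_out = τω = 230 × 188.5 = 43355 W
P_in = √3·V_L·I_L·cosφ = 1.732 × 575 × 59.7 × 0.841 = 50002 W
η = P_out / P_in = 43355 / 50002 = 0.867 = 86.7%

86.7 %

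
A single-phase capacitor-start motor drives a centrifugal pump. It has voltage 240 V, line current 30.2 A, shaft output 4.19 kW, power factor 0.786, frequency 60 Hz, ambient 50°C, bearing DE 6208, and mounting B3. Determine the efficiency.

73.5 %

P_out = 4.19 kW = 4190 W
P_in = V·I·cosφ = 240 × 30.2 × 0.786 = 5697 W
η = P_out / P_in = 4190 / 5697 = 0.735 = 73.5%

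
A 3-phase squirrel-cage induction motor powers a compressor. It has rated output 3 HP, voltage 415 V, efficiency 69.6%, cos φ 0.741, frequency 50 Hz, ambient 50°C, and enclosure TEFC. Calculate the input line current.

P_out = 3 × 746 = 2238 W
P_in = P_out / η = 2238 / 0.696 = 3216 W
I_L = P_in / (√3·V_L·cosφ) = 3216 / (1.732 × 415 × 0.741) = 6.04 A

6.04 A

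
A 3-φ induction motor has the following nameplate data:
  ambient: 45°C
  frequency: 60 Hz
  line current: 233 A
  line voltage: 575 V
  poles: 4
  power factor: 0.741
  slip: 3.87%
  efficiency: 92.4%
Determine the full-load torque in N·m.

P_in = √3·V·I·cosφ = 1.732 × 575 × 233 × 0.741 = 171945 W
P_out = η·P_in = 0.924 × 171945 = 158877 W
n_s = 120×60/4 = 1800 rpm; n = 1800×(1−0.0387) = 1730 rpm
ω = 2π×1730/60 = 181.2 rad/s
τ = P_out/ω = 158877/181.2 = 877 N·m

877 N·m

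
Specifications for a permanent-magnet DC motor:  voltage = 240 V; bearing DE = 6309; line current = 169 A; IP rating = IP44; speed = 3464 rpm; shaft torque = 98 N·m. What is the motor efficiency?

87.6 %

ω = 2π × 3464/60 = 362.7 rad/s; P_out = τω = 98 × 362.7 = 35545 W
P_in = V·I = 240 × 169 = 40560 W
η = P_out / P_in = 35545 / 40560 = 0.876 = 87.6%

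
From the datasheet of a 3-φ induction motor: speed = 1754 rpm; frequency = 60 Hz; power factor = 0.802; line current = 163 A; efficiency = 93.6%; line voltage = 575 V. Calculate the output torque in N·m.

P_in = √3·V·I·cosφ = 1.732 × 575 × 163 × 0.802 = 130190 W
P_out = η·P_in = 0.936 × 130190 = 121858 W
n = 1754 rpm
ω = 2π×1754/60 = 183.7 rad/s
τ = P_out/ω = 121858/183.7 = 663 N·m

663 N·m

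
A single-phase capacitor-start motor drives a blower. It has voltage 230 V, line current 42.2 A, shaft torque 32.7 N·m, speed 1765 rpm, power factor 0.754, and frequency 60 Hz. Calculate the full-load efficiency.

ω = 2π × 1765/60 = 184.8 rad/s; P_out = τω = 32.7 × 184.8 = 6043 W
P_in = V·I·cosφ = 230 × 42.2 × 0.754 = 7318 W
η = P_out / P_in = 6043 / 7318 = 0.826 = 82.6%

82.6 %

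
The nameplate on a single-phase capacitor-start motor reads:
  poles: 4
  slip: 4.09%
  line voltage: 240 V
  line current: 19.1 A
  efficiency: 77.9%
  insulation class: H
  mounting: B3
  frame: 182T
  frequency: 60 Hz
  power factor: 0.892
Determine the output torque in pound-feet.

13 lb·ft

P_in = V·I·cosφ = 240 × 19.1 × 0.892 = 4089 W
P_out = η·P_in = 0.779 × 4089 = 3185 W
n_s = 120×60/4 = 1800 rpm; n = 1800×(1−0.0409) = 1726 rpm
ω = 2π×1726/60 = 180.7 rad/s
τ = P_out/ω = 3185/180.7 = 17.63 N·m
In lb·ft: 17.63/1.356 = 13 lb·ft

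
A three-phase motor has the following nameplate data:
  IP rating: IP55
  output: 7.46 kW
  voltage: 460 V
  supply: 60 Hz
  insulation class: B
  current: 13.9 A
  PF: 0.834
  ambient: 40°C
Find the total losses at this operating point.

P_in = √3·V·I·cosφ = 1.732×460×13.9×0.834 = 9236 W
P_out = 7460 W
Losses = P_in − P_out = 9236 − 7460 = 1776 W

1780 W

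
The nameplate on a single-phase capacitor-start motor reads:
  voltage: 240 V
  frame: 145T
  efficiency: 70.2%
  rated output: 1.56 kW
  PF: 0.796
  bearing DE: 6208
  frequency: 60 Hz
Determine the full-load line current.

11.6 A

P_out = 1.56 kW = 1560 W
P_in = P_out / η = 1560 / 0.702 = 2222 W
I = P_in / (V·cosφ) = 2222 / (240 × 0.796) = 11.6 A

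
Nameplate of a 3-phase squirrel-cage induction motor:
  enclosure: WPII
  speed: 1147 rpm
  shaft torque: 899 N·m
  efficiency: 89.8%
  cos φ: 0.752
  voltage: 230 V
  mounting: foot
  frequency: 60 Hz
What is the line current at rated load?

ω = 2π×1147/60 = 120.1 rad/s; P_out = τω = 899 × 120.1 = 107970 W
P_in = P_out / η = 107970 / 0.898 = 120234 W
I_L = P_in / (√3·V_L·cosφ) = 120234 / (1.732 × 230 × 0.752) = 401 A

401 A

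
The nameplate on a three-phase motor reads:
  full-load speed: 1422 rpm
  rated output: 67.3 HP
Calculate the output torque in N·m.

337 N·m

P_out = 67.3 × 746 = 50206 W
ω = 2π × 1422/60 = 148.9 rad/s
τ = P_out/ω = 50206/148.9 = 337 N·m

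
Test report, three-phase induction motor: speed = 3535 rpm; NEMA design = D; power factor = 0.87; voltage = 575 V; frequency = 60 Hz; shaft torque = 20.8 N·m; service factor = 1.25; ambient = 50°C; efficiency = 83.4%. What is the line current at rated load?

10.7 A

ω = 2π×3535/60 = 370.2 rad/s; P_out = τω = 20.8 × 370.2 = 7700 W
P_in = P_out / η = 7700 / 0.834 = 9233 W
I_L = P_in / (√3·V_L·cosφ) = 9233 / (1.732 × 575 × 0.87) = 10.7 A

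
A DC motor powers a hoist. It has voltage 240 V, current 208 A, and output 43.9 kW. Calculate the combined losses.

P_in = V·I = 240×208 = 49920 W
P_out = 43900 W
Losses = P_in − P_out = 49920 − 43900 = 6020 W

6020 W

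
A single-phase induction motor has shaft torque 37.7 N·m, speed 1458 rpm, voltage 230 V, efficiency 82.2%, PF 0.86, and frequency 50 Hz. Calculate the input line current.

ω = 2π×1458/60 = 152.7 rad/s; P_out = τω = 37.7 × 152.7 = 5757 W
P_in = P_out / η = 5757 / 0.822 = 7004 W
I = P_in / (V·cosφ) = 7004 / (230 × 0.86) = 35.4 A

35.4 A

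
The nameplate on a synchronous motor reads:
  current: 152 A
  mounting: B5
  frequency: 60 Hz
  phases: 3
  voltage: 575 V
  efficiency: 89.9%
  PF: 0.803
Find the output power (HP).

P_in = √3·V·I·cosφ = 1.732 × 575 × 152 × 0.803 = 121556 W
P_out = η·P_in = 0.899 × 121556 = 109279 W
= 109279/746 = 146 HP

146 HP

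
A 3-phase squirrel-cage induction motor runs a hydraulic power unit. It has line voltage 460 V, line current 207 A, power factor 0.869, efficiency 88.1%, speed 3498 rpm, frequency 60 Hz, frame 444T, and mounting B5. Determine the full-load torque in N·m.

P_in = √3·V·I·cosφ = 1.732 × 460 × 207 × 0.869 = 143316 W
P_out = η·P_in = 0.881 × 143316 = 126261 W
n = 3498 rpm
ω = 2π×3498/60 = 366.3 rad/s
τ = P_out/ω = 126261/366.3 = 345 N·m

345 N·m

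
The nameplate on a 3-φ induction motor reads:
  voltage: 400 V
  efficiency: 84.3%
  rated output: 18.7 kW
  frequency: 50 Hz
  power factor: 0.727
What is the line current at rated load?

44 A

P_out = 18.7 kW = 18700 W
P_in = P_out / η = 18700 / 0.843 = 22183 W
I_L = P_in / (√3·V_L·cosφ) = 22183 / (1.732 × 400 × 0.727) = 44 A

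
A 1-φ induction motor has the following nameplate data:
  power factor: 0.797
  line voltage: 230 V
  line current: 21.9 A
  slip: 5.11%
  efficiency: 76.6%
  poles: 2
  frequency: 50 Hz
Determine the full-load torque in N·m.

P_in = V·I·cosφ = 230 × 21.9 × 0.797 = 4014 W
P_out = η·P_in = 0.766 × 4014 = 3075 W
n_s = 120×50/2 = 3000 rpm; n = 3000×(1−0.0511) = 2847 rpm
ω = 2π×2847/60 = 298.1 rad/s
τ = P_out/ω = 3075/298.1 = 10.3 N·m

10.3 N·m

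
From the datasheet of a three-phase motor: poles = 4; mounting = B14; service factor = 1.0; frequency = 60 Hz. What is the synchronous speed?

n_s = 120f/p = 120×60/4 = 1800 rpm

1800 rpm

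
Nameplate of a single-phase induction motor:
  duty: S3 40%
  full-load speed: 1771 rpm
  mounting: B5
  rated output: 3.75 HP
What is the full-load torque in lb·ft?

11.1 lb·ft

P_out = 3.75 × 746 = 2798 W
ω = 2π × 1771/60 = 185.5 rad/s
τ = P_out/ω = 2798/185.5 = 15.08 N·m
In lb·ft: 15.08/1.356 = 11.1 lb·ft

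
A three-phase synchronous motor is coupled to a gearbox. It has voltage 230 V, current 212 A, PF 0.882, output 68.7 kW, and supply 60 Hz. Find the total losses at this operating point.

5790 W

P_in = √3·V·I·cosφ = 1.732×230×212×0.882 = 74487 W
P_out = 68700 W
Losses = P_in − P_out = 74487 − 68700 = 5787 W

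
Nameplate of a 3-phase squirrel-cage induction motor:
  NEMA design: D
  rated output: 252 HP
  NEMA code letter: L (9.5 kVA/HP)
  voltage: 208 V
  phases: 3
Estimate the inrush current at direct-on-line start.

6650 A

S_LR = 9.5 × 252 = 2394 kVA
I_LR = S_LR/(√3·V_L) = 2394000/(1.732×208) = 6650 A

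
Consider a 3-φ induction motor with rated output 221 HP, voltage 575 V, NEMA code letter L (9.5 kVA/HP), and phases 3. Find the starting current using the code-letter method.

2110 A

S_LR = 9.5 × 221 = 2099.5 kVA
I_LR = S_LR/(√3·V_L) = 2099500/(1.732×575) = 2110 A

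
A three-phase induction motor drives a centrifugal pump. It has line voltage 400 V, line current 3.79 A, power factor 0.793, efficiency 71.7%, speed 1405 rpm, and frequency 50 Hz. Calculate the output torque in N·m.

10.1 N·m

P_in = √3·V·I·cosφ = 1.732 × 400 × 3.79 × 0.793 = 2082 W
P_out = η·P_in = 0.717 × 2082 = 1493 W
n = 1405 rpm
ω = 2π×1405/60 = 147.1 rad/s
τ = P_out/ω = 1493/147.1 = 10.1 N·m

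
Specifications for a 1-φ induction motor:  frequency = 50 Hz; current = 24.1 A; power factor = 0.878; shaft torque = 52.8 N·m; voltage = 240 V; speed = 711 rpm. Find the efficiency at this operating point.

77.4 %

ω = 2π × 711/60 = 74.46 rad/s; P_out = τω = 52.8 × 74.46 = 3931 W
P_in = V·I·cosφ = 240 × 24.1 × 0.878 = 5078 W
η = P_out / P_in = 3931 / 5078 = 0.774 = 77.4%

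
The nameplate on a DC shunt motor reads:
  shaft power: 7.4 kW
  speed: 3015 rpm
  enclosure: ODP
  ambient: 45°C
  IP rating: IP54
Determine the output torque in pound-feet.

17.3 lb·ft

ω = 2π × 3015/60 = 315.7 rad/s
τ = P/ω = 7400/315.7 = 23.44 N·m
In lb·ft: 23.44/1.356 = 17.3 lb·ft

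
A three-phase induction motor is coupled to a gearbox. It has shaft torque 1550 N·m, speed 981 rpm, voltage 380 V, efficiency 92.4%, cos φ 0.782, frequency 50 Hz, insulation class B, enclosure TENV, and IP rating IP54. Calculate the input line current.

335 A

ω = 2π×981/60 = 102.7 rad/s; P_out = τω = 1550 × 102.7 = 159185 W
P_in = P_out / η = 159185 / 0.924 = 172278 W
I_L = P_in / (√3·V_L·cosφ) = 172278 / (1.732 × 380 × 0.782) = 335 A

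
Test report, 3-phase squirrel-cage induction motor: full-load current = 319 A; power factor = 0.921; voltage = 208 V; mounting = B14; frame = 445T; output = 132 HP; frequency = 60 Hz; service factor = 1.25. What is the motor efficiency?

93.0 %

P_out = 132 × 746 = 98472 W
P_in = √3·V_L·I_L·cosφ = 1.732 × 208 × 319 × 0.921 = 105843 W
η = P_out / P_in = 98472 / 105843 = 0.930 = 93.0%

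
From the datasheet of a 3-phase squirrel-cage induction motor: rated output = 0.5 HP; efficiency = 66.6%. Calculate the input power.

P_out = 0.5 × 746 = 373 W
P_in = P_out/η = 373/0.666 = 560 W = 0.56 kW

0.56 kW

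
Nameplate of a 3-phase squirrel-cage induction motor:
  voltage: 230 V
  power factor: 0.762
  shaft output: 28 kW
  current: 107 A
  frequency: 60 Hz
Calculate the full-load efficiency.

86.2 %

P_out = 28 kW = 28000 W
P_in = √3·V_L·I_L·cosφ = 1.732 × 230 × 107 × 0.762 = 32480 W
η = P_out / P_in = 28000 / 32480 = 0.862 = 86.2%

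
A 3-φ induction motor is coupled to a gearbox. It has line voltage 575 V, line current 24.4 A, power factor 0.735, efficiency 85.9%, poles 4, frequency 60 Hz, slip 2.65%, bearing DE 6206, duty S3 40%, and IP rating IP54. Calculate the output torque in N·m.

83.6 N·m

P_in = √3·V·I·cosφ = 1.732 × 575 × 24.4 × 0.735 = 17860 W
P_out = η·P_in = 0.859 × 17860 = 15342 W
n_s = 120×60/4 = 1800 rpm; n = 1800×(1−0.0265) = 1752 rpm
ω = 2π×1752/60 = 183.5 rad/s
τ = P_out/ω = 15342/183.5 = 83.6 N·m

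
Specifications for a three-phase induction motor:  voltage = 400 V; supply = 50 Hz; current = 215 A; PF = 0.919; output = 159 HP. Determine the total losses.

P_in = √3·V·I·cosφ = 1.732×400×215×0.919 = 136887 W
P_out = 159×746 = 118614 W
Losses = P_in − P_out = 136887 − 118614 = 18273 W

18.3 kW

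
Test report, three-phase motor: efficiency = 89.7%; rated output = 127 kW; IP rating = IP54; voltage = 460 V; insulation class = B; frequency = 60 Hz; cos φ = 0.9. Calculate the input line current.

P_out = 127 kW = 127000 W
P_in = P_out / η = 127000 / 0.897 = 141583 W
I_L = P_in / (√3·V_L·cosφ) = 141583 / (1.732 × 460 × 0.9) = 197 A

197 A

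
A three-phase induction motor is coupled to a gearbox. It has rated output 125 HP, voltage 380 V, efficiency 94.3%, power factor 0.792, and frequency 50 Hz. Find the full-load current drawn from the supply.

P_out = 125 × 746 = 93250 W
P_in = P_out / η = 93250 / 0.943 = 98887 W
I_L = P_in / (√3·V_L·cosφ) = 98887 / (1.732 × 380 × 0.792) = 190 A

190 A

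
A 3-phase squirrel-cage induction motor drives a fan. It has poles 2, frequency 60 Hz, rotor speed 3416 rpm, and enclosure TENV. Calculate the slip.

n_s = 120f/p = 120×60/2 = 3600 rpm
s = (n_s − n)/n_s = (3600 − 3416)/3600 = 0.0511

5.1 %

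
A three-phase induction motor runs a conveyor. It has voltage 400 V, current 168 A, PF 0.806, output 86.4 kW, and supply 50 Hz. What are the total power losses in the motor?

P_in = √3·V·I·cosφ = 1.732×400×168×0.806 = 93811 W
P_out = 86400 W
Losses = P_in − P_out = 93811 − 86400 = 7411 W

7.41 kW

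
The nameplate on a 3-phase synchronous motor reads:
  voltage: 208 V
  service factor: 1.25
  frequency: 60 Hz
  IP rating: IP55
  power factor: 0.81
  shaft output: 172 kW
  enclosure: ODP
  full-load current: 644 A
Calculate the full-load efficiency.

91.5 %

P_out = 172 kW = 172000 W
P_in = √3·V_L·I_L·cosφ = 1.732 × 208 × 644 × 0.81 = 187924 W
η = P_out / P_in = 172000 / 187924 = 0.915 = 91.5%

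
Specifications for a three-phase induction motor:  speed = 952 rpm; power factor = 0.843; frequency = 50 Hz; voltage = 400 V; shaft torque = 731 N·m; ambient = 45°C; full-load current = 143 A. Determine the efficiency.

87.3 %

ω = 2π × 952/60 = 99.69 rad/s; P_out = τω = 731 × 99.69 = 72873 W
P_in = √3·V_L·I_L·cosφ = 1.732 × 400 × 143 × 0.843 = 83516 W
η = P_out / P_in = 72873 / 83516 = 0.873 = 87.3%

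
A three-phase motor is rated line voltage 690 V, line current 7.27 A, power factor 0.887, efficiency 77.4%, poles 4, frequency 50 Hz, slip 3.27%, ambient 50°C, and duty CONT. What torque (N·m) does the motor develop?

39.3 N·m

P_in = √3·V·I·cosφ = 1.732 × 690 × 7.27 × 0.887 = 7706 W
P_out = η·P_in = 0.774 × 7706 = 5964 W
n_s = 120×50/4 = 1500 rpm; n = 1500×(1−0.0327) = 1451 rpm
ω = 2π×1451/60 = 151.9 rad/s
τ = P_out/ω = 5964/151.9 = 39.3 N·m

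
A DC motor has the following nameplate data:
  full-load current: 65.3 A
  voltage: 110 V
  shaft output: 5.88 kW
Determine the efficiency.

81.9 %

P_out = 5.88 kW = 5880 W
P_in = V·I = 110 × 65.3 = 7183 W
η = P_out / P_in = 5880 / 7183 = 0.819 = 81.9%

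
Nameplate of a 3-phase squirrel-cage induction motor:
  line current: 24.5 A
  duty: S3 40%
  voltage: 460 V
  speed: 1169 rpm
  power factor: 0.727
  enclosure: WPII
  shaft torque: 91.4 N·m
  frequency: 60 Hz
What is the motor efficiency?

78.8 %

ω = 2π × 1169/60 = 122.4 rad/s; P_out = τω = 91.4 × 122.4 = 11187 W
P_in = √3·V_L·I_L·cosφ = 1.732 × 460 × 24.5 × 0.727 = 14191 W
η = P_out / P_in = 11187 / 14191 = 0.788 = 78.8%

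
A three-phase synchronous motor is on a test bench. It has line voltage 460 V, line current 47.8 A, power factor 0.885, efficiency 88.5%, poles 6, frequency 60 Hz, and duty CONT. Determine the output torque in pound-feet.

175 lb·ft

P_in = √3·V·I·cosφ = 1.732 × 460 × 47.8 × 0.885 = 33704 W
P_out = η·P_in = 0.885 × 33704 = 29828 W
n = n_s = 120×60/6 = 1200 rpm (synchronous)
ω = 2π×1200/60 = 125.7 rad/s
τ = P_out/ω = 29828/125.7 = 237.3 N·m
In lb·ft: 237.3/1.356 = 175 lb·ft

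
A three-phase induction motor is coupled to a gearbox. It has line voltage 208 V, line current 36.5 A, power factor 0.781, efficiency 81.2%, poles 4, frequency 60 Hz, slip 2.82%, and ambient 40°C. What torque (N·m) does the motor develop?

P_in = √3·V·I·cosφ = 1.732 × 208 × 36.5 × 0.781 = 10270 W
P_out = η·P_in = 0.812 × 10270 = 8339 W
n_s = 120×60/4 = 1800 rpm; n = 1800×(1−0.0282) = 1749 rpm
ω = 2π×1749/60 = 183.2 rad/s
τ = P_out/ω = 8339/183.2 = 45.5 N·m

45.5 N·m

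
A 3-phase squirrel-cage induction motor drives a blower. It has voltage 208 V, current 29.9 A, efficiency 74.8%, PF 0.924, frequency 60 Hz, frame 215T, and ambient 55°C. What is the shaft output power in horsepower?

9.98 HP

P_in = √3·V·I·cosφ = 1.732 × 208 × 29.9 × 0.924 = 9953 W
P_out = η·P_in = 0.748 × 9953 = 7445 W
= 7445/746 = 9.98 HP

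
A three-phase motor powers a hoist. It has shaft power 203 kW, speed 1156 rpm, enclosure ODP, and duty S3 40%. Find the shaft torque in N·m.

1680 N·m

ω = 2π × 1156/60 = 121.1 rad/s
τ = P/ω = 203000/121.1 = 1680 N·m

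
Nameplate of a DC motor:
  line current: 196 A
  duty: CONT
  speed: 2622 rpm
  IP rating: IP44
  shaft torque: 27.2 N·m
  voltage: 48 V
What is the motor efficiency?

79.4 %

ω = 2π × 2622/60 = 274.6 rad/s; P_out = τω = 27.2 × 274.6 = 7469 W
P_in = V·I = 48 × 196 = 9408 W
η = P_out / P_in = 7469 / 9408 = 0.794 = 79.4%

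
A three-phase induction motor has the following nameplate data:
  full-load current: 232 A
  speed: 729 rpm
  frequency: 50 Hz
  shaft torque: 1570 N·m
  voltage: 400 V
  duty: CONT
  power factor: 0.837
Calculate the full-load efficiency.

89.1 %

ω = 2π × 729/60 = 76.34 rad/s; P_out = τω = 1570 × 76.34 = 119854 W
P_in = √3·V_L·I_L·cosφ = 1.732 × 400 × 232 × 0.837 = 134531 W
η = P_out / P_in = 119854 / 134531 = 0.891 = 89.1%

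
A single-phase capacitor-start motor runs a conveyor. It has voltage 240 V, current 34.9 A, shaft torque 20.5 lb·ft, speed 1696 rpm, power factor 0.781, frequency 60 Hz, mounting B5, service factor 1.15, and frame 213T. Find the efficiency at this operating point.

τ = 20.5 lb·ft × 1.356 = 27.8 N·m
ω = 2π × 1696/60 = 177.6 rad/s; P_out = τω = 27.8 × 177.6 = 4937 W
P_in = V·I·cosφ = 240 × 34.9 × 0.781 = 6542 W
η = P_out / P_in = 4937 / 6542 = 0.755 = 75.5%

75.5 %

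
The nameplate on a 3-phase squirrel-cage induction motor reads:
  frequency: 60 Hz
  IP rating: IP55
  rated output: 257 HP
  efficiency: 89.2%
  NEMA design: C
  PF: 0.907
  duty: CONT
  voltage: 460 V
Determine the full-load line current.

P_out = 257 × 746 = 191722 W
P_in = P_out / η = 191722 / 0.892 = 214935 W
I_L = P_in / (√3·V_L·cosφ) = 214935 / (1.732 × 460 × 0.907) = 297 A

297 A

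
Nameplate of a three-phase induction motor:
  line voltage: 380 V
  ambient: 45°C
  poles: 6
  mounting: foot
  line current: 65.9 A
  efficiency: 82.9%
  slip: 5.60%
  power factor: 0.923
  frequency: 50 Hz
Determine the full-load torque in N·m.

336 N·m

P_in = √3·V·I·cosφ = 1.732 × 380 × 65.9 × 0.923 = 40033 W
P_out = η·P_in = 0.829 × 40033 = 33187 W
n_s = 120×50/6 = 1000 rpm; n = 1000×(1−0.056) = 944 rpm
ω = 2π×944/60 = 98.86 rad/s
τ = P_out/ω = 33187/98.86 = 336 N·m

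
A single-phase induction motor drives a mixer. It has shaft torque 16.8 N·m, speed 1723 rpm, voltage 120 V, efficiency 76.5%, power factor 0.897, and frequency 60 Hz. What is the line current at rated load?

36.8 A

ω = 2π×1723/60 = 180.4 rad/s; P_out = τω = 16.8 × 180.4 = 3031 W
P_in = P_out / η = 3031 / 0.765 = 3962 W
I = P_in / (V·cosφ) = 3962 / (120 × 0.897) = 36.8 A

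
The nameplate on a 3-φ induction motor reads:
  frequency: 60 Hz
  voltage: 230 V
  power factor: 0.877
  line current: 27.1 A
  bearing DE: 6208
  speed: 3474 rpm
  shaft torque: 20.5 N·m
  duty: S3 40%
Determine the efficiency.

ω = 2π × 3474/60 = 363.8 rad/s; P_out = τω = 20.5 × 363.8 = 7458 W
P_in = √3·V_L·I_L·cosφ = 1.732 × 230 × 27.1 × 0.877 = 9468 W
η = P_out / P_in = 7458 / 9468 = 0.788 = 78.8%

78.8 %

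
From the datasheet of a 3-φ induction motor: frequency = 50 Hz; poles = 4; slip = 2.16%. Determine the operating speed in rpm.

n_s = 120f/p = 120×50/4 = 1500 rpm
n = n_s(1 − s) = 1500 × (1 − 0.0216) = 1468 rpm

1468 rpm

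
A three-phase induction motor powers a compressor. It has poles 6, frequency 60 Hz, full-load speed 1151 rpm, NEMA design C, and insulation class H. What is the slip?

4.1 %

n_s = 120f/p = 120×60/6 = 1200 rpm
s = (n_s − n)/n_s = (1200 − 1151)/1200 = 0.0408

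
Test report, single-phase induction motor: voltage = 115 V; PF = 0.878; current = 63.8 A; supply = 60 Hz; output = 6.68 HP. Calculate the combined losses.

P_in = V·I·cosφ = 115×63.8×0.878 = 6442 W
P_out = 6.68×746 = 4983 W
Losses = P_in − P_out = 6442 − 4983 = 1459 W

1460 W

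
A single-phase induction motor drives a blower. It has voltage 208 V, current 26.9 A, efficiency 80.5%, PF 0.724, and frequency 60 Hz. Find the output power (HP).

P_in = V·I·cosφ = 208 × 26.9 × 0.724 = 4051 W
P_out = η·P_in = 0.805 × 4051 = 3261 W
= 3261/746 = 4.37 HP

4.37 HP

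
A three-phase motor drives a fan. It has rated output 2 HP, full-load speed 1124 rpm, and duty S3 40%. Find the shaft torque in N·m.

P_out = 2 × 746 = 1492 W
ω = 2π × 1124/60 = 117.7 rad/s
τ = P_out/ω = 1492/117.7 = 12.7 N·m

12.7 N·m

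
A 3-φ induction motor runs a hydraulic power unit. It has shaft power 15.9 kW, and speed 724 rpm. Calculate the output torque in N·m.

210 N·m

ω = 2π × 724/60 = 75.82 rad/s
τ = P/ω = 15900/75.82 = 210 N·m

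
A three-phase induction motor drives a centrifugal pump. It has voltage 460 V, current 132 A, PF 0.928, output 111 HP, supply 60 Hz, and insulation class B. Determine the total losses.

P_in = √3·V·I·cosφ = 1.732×460×132×0.928 = 97595 W
P_out = 111×746 = 82806 W
Losses = P_in − P_out = 97595 − 82806 = 14789 W

14800 W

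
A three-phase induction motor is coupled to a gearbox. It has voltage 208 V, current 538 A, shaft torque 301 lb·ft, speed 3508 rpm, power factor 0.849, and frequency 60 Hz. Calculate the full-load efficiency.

91.1 %

τ = 301 lb·ft × 1.356 = 408.2 N·m
ω = 2π × 3508/60 = 367.4 rad/s; P_out = τω = 408.2 × 367.4 = 149973 W
P_in = √3·V_L·I_L·cosφ = 1.732 × 208 × 538 × 0.849 = 164551 W
η = P_out / P_in = 149973 / 164551 = 0.911 = 91.1%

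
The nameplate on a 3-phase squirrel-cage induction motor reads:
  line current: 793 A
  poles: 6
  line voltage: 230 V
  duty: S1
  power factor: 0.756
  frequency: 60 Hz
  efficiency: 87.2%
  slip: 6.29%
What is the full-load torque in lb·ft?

P_in = √3·V·I·cosφ = 1.732 × 230 × 793 × 0.756 = 238820 W
P_out = η·P_in = 0.872 × 238820 = 208251 W
n_s = 120×60/6 = 1200 rpm; n = 1200×(1−0.0629) = 1125 rpm
ω = 2π×1125/60 = 117.8 rad/s
τ = P_out/ω = 208251/117.8 = 1768 N·m
In lb·ft: 1768/1.356 = 1300 lb·ft

1300 lb·ft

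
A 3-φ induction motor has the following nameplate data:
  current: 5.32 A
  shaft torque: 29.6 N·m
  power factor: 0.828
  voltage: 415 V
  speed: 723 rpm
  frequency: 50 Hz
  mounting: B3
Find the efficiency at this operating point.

ω = 2π × 723/60 = 75.71 rad/s; P_out = τω = 29.6 × 75.71 = 2241 W
P_in = √3·V_L·I_L·cosφ = 1.732 × 415 × 5.32 × 0.828 = 3166 W
η = P_out / P_in = 2241 / 3166 = 0.708 = 70.8%

70.8 %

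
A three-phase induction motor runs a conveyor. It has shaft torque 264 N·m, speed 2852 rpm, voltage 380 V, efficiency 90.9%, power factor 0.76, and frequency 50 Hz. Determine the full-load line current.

173 A

ω = 2π×2852/60 = 298.7 rad/s; P_out = τω = 264 × 298.7 = 78857 W
P_in = P_out / η = 78857 / 0.909 = 86751 W
I_L = P_in / (√3·V_L·cosφ) = 86751 / (1.732 × 380 × 0.76) = 173 A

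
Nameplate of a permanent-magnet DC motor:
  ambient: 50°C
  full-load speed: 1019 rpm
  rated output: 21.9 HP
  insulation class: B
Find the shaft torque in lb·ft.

P_out = 21.9 × 746 = 16337 W
ω = 2π × 1019/60 = 106.7 rad/s
τ = P_out/ω = 16337/106.7 = 153.1 N·m
In lb·ft: 153.1/1.356 = 113 lb·ft

113 lb·ft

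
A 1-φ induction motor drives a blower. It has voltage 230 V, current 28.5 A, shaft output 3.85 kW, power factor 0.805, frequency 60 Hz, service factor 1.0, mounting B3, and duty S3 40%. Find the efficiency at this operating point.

73.0 %

P_out = 3.85 kW = 3850 W
P_in = V·I·cosφ = 230 × 28.5 × 0.805 = 5277 W
η = P_out / P_in = 3850 / 5277 = 0.730 = 73.0%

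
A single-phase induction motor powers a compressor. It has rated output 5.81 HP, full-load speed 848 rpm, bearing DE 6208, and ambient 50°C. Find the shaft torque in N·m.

48.8 N·m

P_out = 5.81 × 746 = 4334 W
ω = 2π × 848/60 = 88.8 rad/s
τ = P_out/ω = 4334/88.8 = 48.8 N·m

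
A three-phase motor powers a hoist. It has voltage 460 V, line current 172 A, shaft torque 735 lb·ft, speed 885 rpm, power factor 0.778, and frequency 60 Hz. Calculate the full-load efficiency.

τ = 735 lb·ft × 1.356 = 996.7 N·m
ω = 2π × 885/60 = 92.68 rad/s; P_out = τω = 996.7 × 92.68 = 92374 W
P_in = √3·V_L·I_L·cosφ = 1.732 × 460 × 172 × 0.778 = 106614 W
η = P_out / P_in = 92374 / 106614 = 0.866 = 86.6%

86.6 %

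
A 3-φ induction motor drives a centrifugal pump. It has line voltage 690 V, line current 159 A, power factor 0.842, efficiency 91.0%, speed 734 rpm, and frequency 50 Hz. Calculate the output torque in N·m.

P_in = √3·V·I·cosφ = 1.732 × 690 × 159 × 0.842 = 159995 W
P_out = η·P_in = 0.91 × 159995 = 145595 W
n = 734 rpm
ω = 2π×734/60 = 76.86 rad/s
τ = P_out/ω = 145595/76.86 = 1890 N·m

1890 N·m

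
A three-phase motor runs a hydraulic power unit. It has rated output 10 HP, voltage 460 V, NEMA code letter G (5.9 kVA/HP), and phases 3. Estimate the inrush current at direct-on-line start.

74.1 A

S_LR = 5.9 × 10 = 59 kVA
I_LR = S_LR/(√3·V_L) = 59000/(1.732×460) = 74.1 A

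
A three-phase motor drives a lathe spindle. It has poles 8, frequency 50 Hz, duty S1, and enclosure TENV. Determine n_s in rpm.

750 rpm

n_s = 120f/p = 120×50/8 = 750 rpm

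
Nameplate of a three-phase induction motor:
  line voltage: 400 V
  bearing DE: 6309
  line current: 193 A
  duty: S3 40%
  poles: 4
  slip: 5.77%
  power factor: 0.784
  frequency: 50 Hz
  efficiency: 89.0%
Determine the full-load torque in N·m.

P_in = √3·V·I·cosφ = 1.732 × 400 × 193 × 0.784 = 104829 W
P_out = η·P_in = 0.89 × 104829 = 93298 W
n_s = 120×50/4 = 1500 rpm; n = 1500×(1−0.0577) = 1413 rpm
ω = 2π×1413/60 = 148 rad/s
τ = P_out/ω = 93298/148 = 630 N·m

630 N·m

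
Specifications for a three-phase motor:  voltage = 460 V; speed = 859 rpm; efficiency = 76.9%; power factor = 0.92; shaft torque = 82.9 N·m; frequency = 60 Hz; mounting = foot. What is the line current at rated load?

ω = 2π×859/60 = 89.95 rad/s; P_out = τω = 82.9 × 89.95 = 7457 W
P_in = P_out / η = 7457 / 0.769 = 9697 W
I_L = P_in / (√3·V_L·cosφ) = 9697 / (1.732 × 460 × 0.92) = 13.2 A

13.2 A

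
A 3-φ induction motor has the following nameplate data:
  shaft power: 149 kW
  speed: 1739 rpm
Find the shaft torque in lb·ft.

ω = 2π × 1739/60 = 182.1 rad/s
τ = P/ω = 149000/182.1 = 818.2 N·m
In lb·ft: 818.2/1.356 = 603 lb·ft

603 lb·ft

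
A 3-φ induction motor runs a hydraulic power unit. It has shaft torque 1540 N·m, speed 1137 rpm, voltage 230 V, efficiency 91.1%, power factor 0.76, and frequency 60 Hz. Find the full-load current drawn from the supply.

665 A

ω = 2π×1137/60 = 119.1 rad/s; P_out = τω = 1540 × 119.1 = 183414 W
P_in = P_out / η = 183414 / 0.911 = 201333 W
I_L = P_in / (√3·V_L·cosφ) = 201333 / (1.732 × 230 × 0.76) = 665 A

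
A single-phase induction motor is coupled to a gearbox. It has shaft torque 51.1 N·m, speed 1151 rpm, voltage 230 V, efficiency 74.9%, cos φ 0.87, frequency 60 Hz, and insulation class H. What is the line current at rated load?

41.1 A

ω = 2π×1151/60 = 120.5 rad/s; P_out = τω = 51.1 × 120.5 = 6158 W
P_in = P_out / η = 6158 / 0.749 = 8222 W
I = P_in / (V·cosφ) = 8222 / (230 × 0.87) = 41.1 A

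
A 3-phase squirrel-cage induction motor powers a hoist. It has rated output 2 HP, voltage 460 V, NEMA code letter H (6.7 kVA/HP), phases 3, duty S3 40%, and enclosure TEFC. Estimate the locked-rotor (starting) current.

16.8 A

S_LR = 6.7 × 2 = 13.4 kVA
I_LR = S_LR/(√3·V_L) = 13400/(1.732×460) = 16.8 A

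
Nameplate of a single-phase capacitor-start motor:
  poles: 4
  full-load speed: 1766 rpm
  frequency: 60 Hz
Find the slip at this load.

1.89 %

n_s = 120f/p = 120×60/4 = 1800 rpm
s = (n_s − n)/n_s = (1800 − 1766)/1800 = 0.0189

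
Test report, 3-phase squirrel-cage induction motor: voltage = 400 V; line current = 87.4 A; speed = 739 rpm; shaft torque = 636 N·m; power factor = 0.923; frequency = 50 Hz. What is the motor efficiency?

ω = 2π × 739/60 = 77.39 rad/s; P_out = τω = 636 × 77.39 = 49220 W
P_in = √3·V_L·I_L·cosφ = 1.732 × 400 × 87.4 × 0.923 = 55888 W
η = P_out / P_in = 49220 / 55888 = 0.881 = 88.1%

88.1 %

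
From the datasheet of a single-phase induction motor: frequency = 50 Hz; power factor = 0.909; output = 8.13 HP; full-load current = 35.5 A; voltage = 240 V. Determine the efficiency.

78.3 %

P_out = 8.13 × 746 = 6065 W
P_in = V·I·cosφ = 240 × 35.5 × 0.909 = 7745 W
η = P_out / P_in = 6065 / 7745 = 0.783 = 78.3%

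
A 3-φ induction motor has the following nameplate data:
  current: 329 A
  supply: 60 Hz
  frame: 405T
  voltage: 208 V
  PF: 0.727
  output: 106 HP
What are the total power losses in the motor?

P_in = √3·V·I·cosφ = 1.732×208×329×0.727 = 86167 W
P_out = 106×746 = 79076 W
Losses = P_in − P_out = 86167 − 79076 = 7091 W

7090 W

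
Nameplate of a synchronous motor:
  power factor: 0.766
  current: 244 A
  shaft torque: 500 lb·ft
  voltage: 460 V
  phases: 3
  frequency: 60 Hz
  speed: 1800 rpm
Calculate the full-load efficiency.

85.8 %

τ = 500 lb·ft × 1.356 = 678 N·m
ω = 2π × 1800/60 = 188.5 rad/s; P_out = τω = 678 × 188.5 = 127803 W
P_in = √3·V_L·I_L·cosφ = 1.732 × 460 × 244 × 0.766 = 148910 W
η = P_out / P_in = 127803 / 148910 = 0.858 = 85.8%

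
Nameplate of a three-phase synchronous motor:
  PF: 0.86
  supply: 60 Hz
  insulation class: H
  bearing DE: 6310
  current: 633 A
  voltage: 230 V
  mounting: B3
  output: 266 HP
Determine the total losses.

18.4 kW

P_in = √3·V·I·cosφ = 1.732×230×633×0.86 = 216859 W
P_out = 266×746 = 198436 W
Losses = P_in − P_out = 216859 − 198436 = 18423 W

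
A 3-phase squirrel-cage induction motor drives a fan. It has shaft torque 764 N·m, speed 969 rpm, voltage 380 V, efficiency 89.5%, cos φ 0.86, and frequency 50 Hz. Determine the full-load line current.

153 A

ω = 2π×969/60 = 101.5 rad/s; P_out = τω = 764 × 101.5 = 77546 W
P_in = P_out / η = 77546 / 0.895 = 86644 W
I_L = P_in / (√3·V_L·cosφ) = 86644 / (1.732 × 380 × 0.86) = 153 A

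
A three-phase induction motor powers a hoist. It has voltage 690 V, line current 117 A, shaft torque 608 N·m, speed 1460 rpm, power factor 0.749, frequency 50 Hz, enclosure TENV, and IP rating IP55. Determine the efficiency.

88.8 %

ω = 2π × 1460/60 = 152.9 rad/s; P_out = τω = 608 × 152.9 = 92963 W
P_in = √3·V_L·I_L·cosφ = 1.732 × 690 × 117 × 0.749 = 104728 W
η = P_out / P_in = 92963 / 104728 = 0.888 = 88.8%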